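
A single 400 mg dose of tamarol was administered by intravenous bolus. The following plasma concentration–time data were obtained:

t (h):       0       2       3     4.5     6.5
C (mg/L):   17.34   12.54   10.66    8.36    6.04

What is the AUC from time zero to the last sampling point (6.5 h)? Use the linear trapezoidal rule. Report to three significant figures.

Trapezoidal AUC_0→6.5:
  [0→2]: (17.34+12.54)/2 × 2 = 29.88
  [2→3]: (12.54+10.66)/2 × 1 = 11.6
  [3→4.5]: (10.66+8.36)/2 × 1.5 = 14.265
  [4.5→6.5]: (8.36+6.04)/2 × 2 = 14.4
  Sum = 70.145 mg/L·h

AUC = 70.1 mg/L·h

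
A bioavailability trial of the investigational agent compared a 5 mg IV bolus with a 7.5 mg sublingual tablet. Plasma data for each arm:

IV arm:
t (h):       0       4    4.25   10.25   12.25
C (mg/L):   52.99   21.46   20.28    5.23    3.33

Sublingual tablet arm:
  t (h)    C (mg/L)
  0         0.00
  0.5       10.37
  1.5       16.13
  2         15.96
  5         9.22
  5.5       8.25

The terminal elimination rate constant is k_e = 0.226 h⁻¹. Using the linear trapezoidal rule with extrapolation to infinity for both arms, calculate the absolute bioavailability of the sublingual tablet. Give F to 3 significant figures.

Trapezoidal AUC_0→12.25 (IV):
  [0→4]: (52.99+21.46)/2 × 4 = 148.9
  [4→4.25]: (21.46+20.28)/2 × 0.25 = 5.2175
  [4.25→10.25]: (20.28+5.23)/2 × 6 = 76.53
  [10.25→12.25]: (5.23+3.33)/2 × 2 = 8.56
  Sum = 239.2075 mg/L·h
IV tail: 3.33/0.226 = 14.735; AUC_iv,0→∞ = 239.2075 + 14.735 = 253.9425 mg/L·h
Trapezoidal AUC_0→5.5 (sublingual tablet):
  [0→0.5]: (0.00+10.37)/2 × 0.5 = 2.5925
  [0.5→1.5]: (10.37+16.13)/2 × 1 = 13.25
  [1.5→2]: (16.13+15.96)/2 × 0.5 = 8.0225
  [2→5]: (15.96+9.22)/2 × 3 = 37.77
  [5→5.5]: (9.22+8.25)/2 × 0.5 = 4.3675
  Sum = 66.0025 mg/L·h
sublingual tablet tail: 8.25/0.226 = 36.504; AUC_ev,0→∞ = 66.0025 + 36.504 = 102.5065 mg/L·h
F = (AUC_ev/D_ev)/(AUC_iv/D_iv) = (102.5065/7.5)/(253.9425/5) = 13.6675/50.7885 = 0.2691

F = 0.269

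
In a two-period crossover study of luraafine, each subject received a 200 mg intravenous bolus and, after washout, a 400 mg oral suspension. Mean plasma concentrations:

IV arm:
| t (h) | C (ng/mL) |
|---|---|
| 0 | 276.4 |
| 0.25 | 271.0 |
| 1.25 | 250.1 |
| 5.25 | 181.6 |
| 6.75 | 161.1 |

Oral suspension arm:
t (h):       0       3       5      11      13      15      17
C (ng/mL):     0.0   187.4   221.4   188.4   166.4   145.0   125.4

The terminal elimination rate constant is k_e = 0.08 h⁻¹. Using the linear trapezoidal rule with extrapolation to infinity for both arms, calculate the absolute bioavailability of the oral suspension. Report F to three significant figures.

F = 0.639

Trapezoidal AUC_0→6.75 (IV):
  [0→0.25]: (276.4+271.0)/2 × 0.25 = 68.425
  [0.25→1.25]: (271.0+250.1)/2 × 1 = 260.55
  [1.25→5.25]: (250.1+181.6)/2 × 4 = 863.4
  [5.25→6.75]: (181.6+161.1)/2 × 1.5 = 257.025
  Sum = 1449.4 ng/mL·h
IV tail: 161.1/0.08 = 2013.750; AUC_iv,0→∞ = 1449.4 + 2013.750 = 3463.15 ng/mL·h
Trapezoidal AUC_0→17 (oral suspension):
  [0→3]: (0.0+187.4)/2 × 3 = 281.1
  [3→5]: (187.4+221.4)/2 × 2 = 408.8
  [5→11]: (221.4+188.4)/2 × 6 = 1229.4
  [11→13]: (188.4+166.4)/2 × 2 = 354.8
  [13→15]: (166.4+145.0)/2 × 2 = 311.4
  [15→17]: (145.0+125.4)/2 × 2 = 270.4
  Sum = 2855.9 ng/mL·h
oral suspension tail: 125.4/0.08 = 1567.500; AUC_ev,0→∞ = 2855.9 + 1567.500 = 4423.4 ng/mL·h
F = (AUC_ev/D_ev)/(AUC_iv/D_iv) = (4423.4/400)/(3463.15/200) = 11.0585/17.31575 = 0.6386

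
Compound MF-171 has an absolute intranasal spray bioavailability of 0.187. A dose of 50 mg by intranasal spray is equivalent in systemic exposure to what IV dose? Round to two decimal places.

D_iv = 9.35 mg

Systemic exposure from an extravascular dose = F × D_ev, so the equivalent IV dose is F × D_ev.
D_iv = F × D_ev = 0.187 × 50 = 9.35 mg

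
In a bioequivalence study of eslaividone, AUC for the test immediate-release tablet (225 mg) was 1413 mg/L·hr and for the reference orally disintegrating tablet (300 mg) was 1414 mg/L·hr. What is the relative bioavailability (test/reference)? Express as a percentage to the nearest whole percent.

F_rel = 133%

F_rel = (AUC_test/D_test) / (AUC_ref/D_ref)
      = (1413/225) / (1414/300)
      = 6.28 / 4.71333 = 1.3324 = 133.24%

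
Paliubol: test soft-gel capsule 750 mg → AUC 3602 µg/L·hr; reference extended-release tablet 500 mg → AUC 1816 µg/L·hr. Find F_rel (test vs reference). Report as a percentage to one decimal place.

F_rel = (AUC_test/D_test) / (AUC_ref/D_ref)
      = (3602/750) / (1816/500)
      = 4.80267 / 3.632 = 1.3223 = 132.23%

F_rel = 132.2%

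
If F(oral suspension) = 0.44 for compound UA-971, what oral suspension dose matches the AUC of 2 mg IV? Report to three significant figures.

D_oral = 4.55 mg

For equal systemic exposure: F × D_ev = D_iv
D_ev = D_iv / F = 2 / 0.44 = 4.54545 mg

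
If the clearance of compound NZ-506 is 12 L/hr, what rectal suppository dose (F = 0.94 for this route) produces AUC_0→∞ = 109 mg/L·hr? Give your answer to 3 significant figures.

Dose = CL × AUC_0→∞ / F
     = 12 × 109 / 0.94 = 1391.49 mg

Dose = 1390 mg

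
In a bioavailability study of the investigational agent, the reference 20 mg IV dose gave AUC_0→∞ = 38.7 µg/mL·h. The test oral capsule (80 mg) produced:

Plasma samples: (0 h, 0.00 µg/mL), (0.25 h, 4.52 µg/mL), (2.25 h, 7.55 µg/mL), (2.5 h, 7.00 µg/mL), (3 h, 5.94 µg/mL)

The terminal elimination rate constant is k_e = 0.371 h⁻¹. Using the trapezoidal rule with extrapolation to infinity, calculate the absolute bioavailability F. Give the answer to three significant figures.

Trapezoidal AUC_0→3 (oral capsule):
  [0→0.25]: (0.00+4.52)/2 × 0.25 = 0.565
  [0.25→2.25]: (4.52+7.55)/2 × 2 = 12.07
  [2.25→2.5]: (7.55+7.00)/2 × 0.25 = 1.81875
  [2.5→3]: (7.00+5.94)/2 × 0.5 = 3.235
  Sum = 17.68875 µg/mL·h
Tail: C_last/k_e = 5.94/0.371 = 16.011
AUC_0→∞ (oral capsule) = 17.68875 + 16.011 = 33.69975 µg/mL·h
F = (AUC_ev/D_ev)/(AUC_iv/D_iv) = (33.69975/80)/(38.7/20) = 0.421247/1.935 = 0.2177

F = 0.218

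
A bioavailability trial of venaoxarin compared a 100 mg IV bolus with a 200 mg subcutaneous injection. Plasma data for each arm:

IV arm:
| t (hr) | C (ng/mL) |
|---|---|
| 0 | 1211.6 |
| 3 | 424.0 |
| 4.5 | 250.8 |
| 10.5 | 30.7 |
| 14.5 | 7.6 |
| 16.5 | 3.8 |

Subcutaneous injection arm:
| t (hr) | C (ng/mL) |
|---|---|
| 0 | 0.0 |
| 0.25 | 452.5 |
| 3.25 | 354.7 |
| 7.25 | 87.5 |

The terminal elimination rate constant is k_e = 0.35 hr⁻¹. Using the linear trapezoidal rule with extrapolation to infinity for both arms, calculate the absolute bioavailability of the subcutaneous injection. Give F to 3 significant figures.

Trapezoidal AUC_0→16.5 (IV):
  [0→3]: (1211.6+424.0)/2 × 3 = 2453.4
  [3→4.5]: (424.0+250.8)/2 × 1.5 = 506.1
  [4.5→10.5]: (250.8+30.7)/2 × 6 = 844.5
  [10.5→14.5]: (30.7+7.6)/2 × 4 = 76.6
  [14.5→16.5]: (7.6+3.8)/2 × 2 = 11.4
  Sum = 3892.0 ng/mL·hr
IV tail: 3.8/0.35 = 10.857; AUC_iv,0→∞ = 3892.0 + 10.857 = 3902.857 ng/mL·hr
Trapezoidal AUC_0→7.25 (subcutaneous injection):
  [0→0.25]: (0.0+452.5)/2 × 0.25 = 56.5625
  [0.25→3.25]: (452.5+354.7)/2 × 3 = 1210.8
  [3.25→7.25]: (354.7+87.5)/2 × 4 = 884.4
  Sum = 2151.7625 ng/mL·hr
subcutaneous injection tail: 87.5/0.35 = 250.000; AUC_ev,0→∞ = 2151.7625 + 250.000 = 2401.7625 ng/mL·hr
F = (AUC_ev/D_ev)/(AUC_iv/D_iv) = (2401.7625/200)/(3902.857/100) = 12.0088/39.02857 = 0.3077

F = 0.308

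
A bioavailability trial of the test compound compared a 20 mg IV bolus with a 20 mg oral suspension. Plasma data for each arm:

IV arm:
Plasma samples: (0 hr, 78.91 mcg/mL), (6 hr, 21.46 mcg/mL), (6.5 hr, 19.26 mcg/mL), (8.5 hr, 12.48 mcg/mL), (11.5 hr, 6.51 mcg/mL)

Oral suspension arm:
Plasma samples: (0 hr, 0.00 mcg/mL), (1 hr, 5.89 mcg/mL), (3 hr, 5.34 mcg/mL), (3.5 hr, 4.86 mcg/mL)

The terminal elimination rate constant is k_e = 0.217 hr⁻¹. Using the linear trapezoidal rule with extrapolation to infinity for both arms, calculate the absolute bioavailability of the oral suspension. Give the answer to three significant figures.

Trapezoidal AUC_0→11.5 (IV):
  [0→6]: (78.91+21.46)/2 × 6 = 301.11
  [6→6.5]: (21.46+19.26)/2 × 0.5 = 10.18
  [6.5→8.5]: (19.26+12.48)/2 × 2 = 31.74
  [8.5→11.5]: (12.48+6.51)/2 × 3 = 28.485
  Sum = 371.515 mcg/mL·hr
IV tail: 6.51/0.217 = 30.000; AUC_iv,0→∞ = 371.515 + 30.000 = 401.515 mcg/mL·hr
Trapezoidal AUC_0→3.5 (oral suspension):
  [0→1]: (0.00+5.89)/2 × 1 = 2.945
  [1→3]: (5.89+5.34)/2 × 2 = 11.23
  [3→3.5]: (5.34+4.86)/2 × 0.5 = 2.55
  Sum = 16.725 mcg/mL·hr
oral suspension tail: 4.86/0.217 = 22.396; AUC_ev,0→∞ = 16.725 + 22.396 = 39.121 mcg/mL·hr
F = (AUC_ev/D_ev)/(AUC_iv/D_iv) = (39.121/20)/(401.515/20) = 1.95605/20.07575 = 0.0974

F = 0.0974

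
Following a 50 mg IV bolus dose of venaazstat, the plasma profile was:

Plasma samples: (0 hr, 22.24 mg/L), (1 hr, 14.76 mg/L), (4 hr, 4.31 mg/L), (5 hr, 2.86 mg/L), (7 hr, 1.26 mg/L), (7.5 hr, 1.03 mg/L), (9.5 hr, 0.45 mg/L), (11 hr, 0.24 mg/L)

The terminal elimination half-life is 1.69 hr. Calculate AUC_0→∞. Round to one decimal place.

AUC = 58.0 mg/L·hr

Trapezoidal AUC_0→11:
  [0→1]: (22.24+14.76)/2 × 1 = 18.5
  [1→4]: (14.76+4.31)/2 × 3 = 28.605
  [4→5]: (4.31+2.86)/2 × 1 = 3.585
  [5→7]: (2.86+1.26)/2 × 2 = 4.12
  [7→7.5]: (1.26+1.03)/2 × 0.5 = 0.5725
  [7.5→9.5]: (1.03+0.45)/2 × 2 = 1.48
  [9.5→11]: (0.45+0.24)/2 × 1.5 = 0.5175
  Sum = 57.38 mg/L·hr
k_e = ln2 / t½ = 0.693147 / 1.69 = 0.4101 hr^-1
Extrapolated tail: C_last / k_e = 0.24 / 0.4101 = 0.585
AUC_0→∞ = 57.38 + 0.585 = 57.965 mg/L·hr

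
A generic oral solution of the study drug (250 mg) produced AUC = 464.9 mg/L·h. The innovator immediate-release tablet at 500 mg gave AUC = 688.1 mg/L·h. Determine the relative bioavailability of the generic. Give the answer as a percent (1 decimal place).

F_rel = (AUC_test/D_test) / (AUC_ref/D_ref)
      = (464.9/250) / (688.1/500)
      = 1.8596 / 1.3762 = 1.3513 = 135.13%

F_rel = 135.1%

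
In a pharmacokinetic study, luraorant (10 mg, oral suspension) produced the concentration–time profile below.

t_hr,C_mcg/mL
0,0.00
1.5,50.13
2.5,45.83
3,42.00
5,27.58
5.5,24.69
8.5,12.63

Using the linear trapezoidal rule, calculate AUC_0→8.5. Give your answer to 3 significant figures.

Trapezoidal AUC_0→8.5:
  [0→1.5]: (0.00+50.13)/2 × 1.5 = 37.5975
  [1.5→2.5]: (50.13+45.83)/2 × 1 = 47.98
  [2.5→3]: (45.83+42.00)/2 × 0.5 = 21.9575
  [3→5]: (42.00+27.58)/2 × 2 = 69.58
  [5→5.5]: (27.58+24.69)/2 × 0.5 = 13.0675
  [5.5→8.5]: (24.69+12.63)/2 × 3 = 55.98
  Sum = 246.1625 mcg/mL·hr

AUC = 246 mcg/mL·hr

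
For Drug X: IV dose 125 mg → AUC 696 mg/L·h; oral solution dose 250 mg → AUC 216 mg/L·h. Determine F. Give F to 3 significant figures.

F = 0.155

F = (AUC_ev / D_ev) / (AUC_iv / D_iv)
  = (216/250) / (696/125)
  = 0.864 / 5.568 = 0.1552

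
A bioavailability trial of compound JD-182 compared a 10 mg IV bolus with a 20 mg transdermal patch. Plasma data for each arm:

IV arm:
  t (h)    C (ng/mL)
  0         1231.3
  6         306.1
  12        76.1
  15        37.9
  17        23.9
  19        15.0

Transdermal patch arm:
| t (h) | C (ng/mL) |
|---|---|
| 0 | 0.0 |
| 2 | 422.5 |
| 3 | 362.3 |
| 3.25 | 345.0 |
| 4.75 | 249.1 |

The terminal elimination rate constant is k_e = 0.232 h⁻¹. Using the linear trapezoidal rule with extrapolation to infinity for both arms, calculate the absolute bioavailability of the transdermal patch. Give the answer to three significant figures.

F = 0.199

Trapezoidal AUC_0→19 (IV):
  [0→6]: (1231.3+306.1)/2 × 6 = 4612.2
  [6→12]: (306.1+76.1)/2 × 6 = 1146.6
  [12→15]: (76.1+37.9)/2 × 3 = 171.0
  [15→17]: (37.9+23.9)/2 × 2 = 61.8
  [17→19]: (23.9+15.0)/2 × 2 = 38.9
  Sum = 6030.5 ng/mL·h
IV tail: 15.0/0.232 = 64.655; AUC_iv,0→∞ = 6030.5 + 64.655 = 6095.155 ng/mL·h
Trapezoidal AUC_0→4.75 (transdermal patch):
  [0→2]: (0.0+422.5)/2 × 2 = 422.5
  [2→3]: (422.5+362.3)/2 × 1 = 392.4
  [3→3.25]: (362.3+345.0)/2 × 0.25 = 88.4125
  [3.25→4.75]: (345.0+249.1)/2 × 1.5 = 445.575
  Sum = 1348.8875 ng/mL·h
transdermal patch tail: 249.1/0.232 = 1073.707; AUC_ev,0→∞ = 1348.8875 + 1073.707 = 2422.5945 ng/mL·h
F = (AUC_ev/D_ev)/(AUC_iv/D_iv) = (2422.5945/20)/(6095.155/10) = 121.13/609.5155 = 0.1987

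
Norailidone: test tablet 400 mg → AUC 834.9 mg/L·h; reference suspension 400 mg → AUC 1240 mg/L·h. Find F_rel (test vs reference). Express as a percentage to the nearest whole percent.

F_rel = 67%

F_rel = (AUC_test/D_test) / (AUC_ref/D_ref)
      = (834.9/400) / (1240/400)
      = 2.08725 / 3.1 = 0.6733 = 67.33%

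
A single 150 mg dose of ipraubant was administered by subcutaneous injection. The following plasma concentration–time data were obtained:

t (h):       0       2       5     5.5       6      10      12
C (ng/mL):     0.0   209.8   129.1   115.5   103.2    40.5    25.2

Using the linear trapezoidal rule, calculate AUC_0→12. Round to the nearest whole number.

Trapezoidal AUC_0→12:
  [0→2]: (0.0+209.8)/2 × 2 = 209.8
  [2→5]: (209.8+129.1)/2 × 3 = 508.35
  [5→5.5]: (129.1+115.5)/2 × 0.5 = 61.15
  [5.5→6]: (115.5+103.2)/2 × 0.5 = 54.675
  [6→10]: (103.2+40.5)/2 × 4 = 287.4
  [10→12]: (40.5+25.2)/2 × 2 = 65.7
  Sum = 1187.075 ng/mL·h

AUC = 1187 ng/mL·h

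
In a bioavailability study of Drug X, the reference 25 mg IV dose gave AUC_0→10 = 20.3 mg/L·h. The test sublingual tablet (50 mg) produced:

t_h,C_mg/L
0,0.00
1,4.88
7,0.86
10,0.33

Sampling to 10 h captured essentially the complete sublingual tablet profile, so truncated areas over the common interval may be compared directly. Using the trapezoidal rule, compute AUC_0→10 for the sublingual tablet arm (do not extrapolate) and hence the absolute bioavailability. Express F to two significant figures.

Trapezoidal AUC_0→10 (sublingual tablet):
  [0→1]: (0.00+4.88)/2 × 1 = 2.44
  [1→7]: (4.88+0.86)/2 × 6 = 17.22
  [7→10]: (0.86+0.33)/2 × 3 = 1.785
  Sum = 21.445 mg/L·h
F = (AUC_ev/D_ev)/(AUC_iv/D_iv) = (21.445/50)/(20.3/25) = 0.4289/0.812 = 0.5282

F = 0.53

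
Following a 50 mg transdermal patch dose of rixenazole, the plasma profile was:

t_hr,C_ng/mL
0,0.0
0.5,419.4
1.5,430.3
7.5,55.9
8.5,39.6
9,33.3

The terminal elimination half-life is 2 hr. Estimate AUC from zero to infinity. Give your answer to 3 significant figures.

Trapezoidal AUC_0→9:
  [0→0.5]: (0.0+419.4)/2 × 0.5 = 104.85
  [0.5→1.5]: (419.4+430.3)/2 × 1 = 424.85
  [1.5→7.5]: (430.3+55.9)/2 × 6 = 1458.6
  [7.5→8.5]: (55.9+39.6)/2 × 1 = 47.75
  [8.5→9]: (39.6+33.3)/2 × 0.5 = 18.225
  Sum = 2054.275 ng/mL·hr
k_e = ln2 / t½ = 0.693147 / 2 = 0.3466 hr^-1
Extrapolated tail: C_last / k_e = 33.3 / 0.3466 = 96.076
AUC_0→∞ = 2054.275 + 96.076 = 2150.351 ng/mL·hr

AUC = 2150 ng/mL·hr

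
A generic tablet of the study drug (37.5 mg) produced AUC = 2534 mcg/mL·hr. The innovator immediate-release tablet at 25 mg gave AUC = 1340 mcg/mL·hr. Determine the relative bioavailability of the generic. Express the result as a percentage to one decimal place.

F_rel = (AUC_test/D_test) / (AUC_ref/D_ref)
      = (2534/37.5) / (1340/25)
      = 67.5733 / 53.6 = 1.2607 = 126.07%

F_rel = 126.1%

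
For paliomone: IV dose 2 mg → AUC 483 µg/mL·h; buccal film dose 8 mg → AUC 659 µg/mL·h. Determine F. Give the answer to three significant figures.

F = (AUC_ev / D_ev) / (AUC_iv / D_iv)
  = (659/8) / (483/2)
  = 82.375 / 241.5 = 0.3411

F = 0.341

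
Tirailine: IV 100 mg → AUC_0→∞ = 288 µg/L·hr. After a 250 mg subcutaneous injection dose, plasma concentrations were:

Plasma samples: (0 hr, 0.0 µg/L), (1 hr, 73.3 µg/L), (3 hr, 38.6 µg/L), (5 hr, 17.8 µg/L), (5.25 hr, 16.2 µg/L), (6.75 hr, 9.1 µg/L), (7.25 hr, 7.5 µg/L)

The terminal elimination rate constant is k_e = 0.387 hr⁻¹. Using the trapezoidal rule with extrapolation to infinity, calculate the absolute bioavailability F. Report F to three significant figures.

F = 0.350

Trapezoidal AUC_0→7.25 (subcutaneous injection):
  [0→1]: (0.0+73.3)/2 × 1 = 36.65
  [1→3]: (73.3+38.6)/2 × 2 = 111.9
  [3→5]: (38.6+17.8)/2 × 2 = 56.4
  [5→5.25]: (17.8+16.2)/2 × 0.25 = 4.25
  [5.25→6.75]: (16.2+9.1)/2 × 1.5 = 18.975
  [6.75→7.25]: (9.1+7.5)/2 × 0.5 = 4.15
  Sum = 232.325 µg/L·hr
Tail: C_last/k_e = 7.5/0.387 = 19.380
AUC_0→∞ (subcutaneous injection) = 232.325 + 19.380 = 251.705 µg/L·hr
F = (AUC_ev/D_ev)/(AUC_iv/D_iv) = (251.705/250)/(288/100) = 1.00682/2.88 = 0.3496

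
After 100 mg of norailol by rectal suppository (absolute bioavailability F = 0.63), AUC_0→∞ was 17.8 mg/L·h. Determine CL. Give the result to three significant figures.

CL = 3.54 L/h

CL = F × Dose / AUC_0→∞
   = 0.63 × 100 / 17.8 = 3.53933 L/h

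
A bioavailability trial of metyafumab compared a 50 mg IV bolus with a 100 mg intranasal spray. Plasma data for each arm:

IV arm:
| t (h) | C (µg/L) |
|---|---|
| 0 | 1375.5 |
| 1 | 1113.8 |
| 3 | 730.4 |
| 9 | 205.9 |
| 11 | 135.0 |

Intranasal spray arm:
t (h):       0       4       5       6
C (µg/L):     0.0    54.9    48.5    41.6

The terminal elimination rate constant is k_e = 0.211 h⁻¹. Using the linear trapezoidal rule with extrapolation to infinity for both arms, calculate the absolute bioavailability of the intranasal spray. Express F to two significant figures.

Trapezoidal AUC_0→11 (IV):
  [0→1]: (1375.5+1113.8)/2 × 1 = 1244.65
  [1→3]: (1113.8+730.4)/2 × 2 = 1844.2
  [3→9]: (730.4+205.9)/2 × 6 = 2808.9
  [9→11]: (205.9+135.0)/2 × 2 = 340.9
  Sum = 6238.65 µg/L·h
IV tail: 135.0/0.211 = 639.810; AUC_iv,0→∞ = 6238.65 + 639.810 = 6878.46 µg/L·h
Trapezoidal AUC_0→6 (intranasal spray):
  [0→4]: (0.0+54.9)/2 × 4 = 109.8
  [4→5]: (54.9+48.5)/2 × 1 = 51.7
  [5→6]: (48.5+41.6)/2 × 1 = 45.05
  Sum = 206.55 µg/L·h
intranasal spray tail: 41.6/0.211 = 197.156; AUC_ev,0→∞ = 206.55 + 197.156 = 403.706 µg/L·h
F = (AUC_ev/D_ev)/(AUC_iv/D_iv) = (403.706/100)/(6878.46/50) = 4.03706/137.5692 = 0.0293

F = 0.029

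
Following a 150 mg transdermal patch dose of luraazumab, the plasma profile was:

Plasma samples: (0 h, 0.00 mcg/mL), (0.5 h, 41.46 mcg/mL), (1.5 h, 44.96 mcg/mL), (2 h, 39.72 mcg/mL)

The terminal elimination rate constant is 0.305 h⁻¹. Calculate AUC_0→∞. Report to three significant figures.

Trapezoidal AUC_0→2:
  [0→0.5]: (0.00+41.46)/2 × 0.5 = 10.365
  [0.5→1.5]: (41.46+44.96)/2 × 1 = 43.21
  [1.5→2]: (44.96+39.72)/2 × 0.5 = 21.17
  Sum = 74.745 mcg/mL·h
Extrapolated tail: C_last / k_e = 39.72 / 0.305 = 130.230
AUC_0→∞ = 74.745 + 130.230 = 204.975 mcg/mL·h

AUC = 205 mcg/mL·h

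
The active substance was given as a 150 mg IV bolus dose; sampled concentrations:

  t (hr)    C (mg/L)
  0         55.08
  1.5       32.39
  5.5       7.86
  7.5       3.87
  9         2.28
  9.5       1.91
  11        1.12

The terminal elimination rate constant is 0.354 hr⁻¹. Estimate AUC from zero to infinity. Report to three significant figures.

Trapezoidal AUC_0→11:
  [0→1.5]: (55.08+32.39)/2 × 1.5 = 65.6025
  [1.5→5.5]: (32.39+7.86)/2 × 4 = 80.5
  [5.5→7.5]: (7.86+3.87)/2 × 2 = 11.73
  [7.5→9]: (3.87+2.28)/2 × 1.5 = 4.6125
  [9→9.5]: (2.28+1.91)/2 × 0.5 = 1.0475
  [9.5→11]: (1.91+1.12)/2 × 1.5 = 2.2725
  Sum = 165.765 mg/L·hr
Extrapolated tail: C_last / k_e = 1.12 / 0.354 = 3.164
AUC_0→∞ = 165.765 + 3.164 = 168.929 mg/L·hr

AUC = 169 mg/L·hr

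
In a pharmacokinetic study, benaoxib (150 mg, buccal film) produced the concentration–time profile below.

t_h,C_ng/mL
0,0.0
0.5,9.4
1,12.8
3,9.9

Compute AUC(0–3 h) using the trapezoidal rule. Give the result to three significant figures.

AUC = 30.6 ng/mL·h

Trapezoidal AUC_0→3:
  [0→0.5]: (0.0+9.4)/2 × 0.5 = 2.35
  [0.5→1]: (9.4+12.8)/2 × 0.5 = 5.55
  [1→3]: (12.8+9.9)/2 × 2 = 22.7
  Sum = 30.6 ng/mL·h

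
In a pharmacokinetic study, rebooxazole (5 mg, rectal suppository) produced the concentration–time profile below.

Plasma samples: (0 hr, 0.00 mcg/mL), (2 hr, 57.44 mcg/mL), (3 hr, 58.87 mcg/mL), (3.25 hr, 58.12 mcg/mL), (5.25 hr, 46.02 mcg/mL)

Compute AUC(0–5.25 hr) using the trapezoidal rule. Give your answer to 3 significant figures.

AUC = 234 mcg/mL·hr

Trapezoidal AUC_0→5.25:
  [0→2]: (0.00+57.44)/2 × 2 = 57.44
  [2→3]: (57.44+58.87)/2 × 1 = 58.155
  [3→3.25]: (58.87+58.12)/2 × 0.25 = 14.62375
  [3.25→5.25]: (58.12+46.02)/2 × 2 = 104.14
  Sum = 234.35875 mcg/mL·hr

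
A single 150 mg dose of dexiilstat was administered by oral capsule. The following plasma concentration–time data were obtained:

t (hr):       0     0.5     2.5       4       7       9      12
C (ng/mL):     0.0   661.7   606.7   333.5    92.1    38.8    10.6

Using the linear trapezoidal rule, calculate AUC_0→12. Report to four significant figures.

Trapezoidal AUC_0→12:
  [0→0.5]: (0.0+661.7)/2 × 0.5 = 165.425
  [0.5→2.5]: (661.7+606.7)/2 × 2 = 1268.4
  [2.5→4]: (606.7+333.5)/2 × 1.5 = 705.15
  [4→7]: (333.5+92.1)/2 × 3 = 638.4
  [7→9]: (92.1+38.8)/2 × 2 = 130.9
  [9→12]: (38.8+10.6)/2 × 3 = 74.1
  Sum = 2982.375 ng/mL·hr

AUC = 2982 ng/mL·hr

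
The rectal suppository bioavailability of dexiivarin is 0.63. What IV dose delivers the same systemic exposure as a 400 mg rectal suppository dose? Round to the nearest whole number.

D_iv = 252 mg

Systemic exposure from an extravascular dose = F × D_ev, so the equivalent IV dose is F × D_ev.
D_iv = F × D_ev = 0.63 × 400 = 252 mg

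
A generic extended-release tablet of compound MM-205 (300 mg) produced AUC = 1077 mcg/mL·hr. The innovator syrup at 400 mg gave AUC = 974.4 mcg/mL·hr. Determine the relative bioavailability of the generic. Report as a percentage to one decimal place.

F_rel = 147.4%

F_rel = (AUC_test/D_test) / (AUC_ref/D_ref)
      = (1077/300) / (974.4/400)
      = 3.59 / 2.436 = 1.4737 = 147.37%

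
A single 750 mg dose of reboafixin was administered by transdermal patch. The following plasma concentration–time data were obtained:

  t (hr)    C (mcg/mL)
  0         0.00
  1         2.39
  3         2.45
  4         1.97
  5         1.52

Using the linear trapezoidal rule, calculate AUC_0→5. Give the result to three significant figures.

AUC = 9.99 mcg/mL·hr

Trapezoidal AUC_0→5:
  [0→1]: (0.00+2.39)/2 × 1 = 1.195
  [1→3]: (2.39+2.45)/2 × 2 = 4.84
  [3→4]: (2.45+1.97)/2 × 1 = 2.21
  [4→5]: (1.97+1.52)/2 × 1 = 1.745
  Sum = 9.99 mcg/mL·hr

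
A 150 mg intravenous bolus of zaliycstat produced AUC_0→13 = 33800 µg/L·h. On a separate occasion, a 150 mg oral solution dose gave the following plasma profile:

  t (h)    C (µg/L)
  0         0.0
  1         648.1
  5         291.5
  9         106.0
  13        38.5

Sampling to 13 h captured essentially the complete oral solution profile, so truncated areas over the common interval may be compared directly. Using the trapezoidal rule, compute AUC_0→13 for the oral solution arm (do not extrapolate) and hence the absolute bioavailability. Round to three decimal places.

Trapezoidal AUC_0→13 (oral solution):
  [0→1]: (0.0+648.1)/2 × 1 = 324.05
  [1→5]: (648.1+291.5)/2 × 4 = 1879.2
  [5→9]: (291.5+106.0)/2 × 4 = 795.0
  [9→13]: (106.0+38.5)/2 × 4 = 289.0
  Sum = 3287.25 µg/L·h
F = (AUC_ev/D_ev)/(AUC_iv/D_iv) = (3287.25/150)/(33800/150) = 21.915/225.333 = 0.0973

F = 0.097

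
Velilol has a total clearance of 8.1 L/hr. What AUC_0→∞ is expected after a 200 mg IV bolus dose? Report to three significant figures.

AUC_0→∞ = Dose_iv / CL
        = 200 / 8.1 = 24.6914 mg/L·hr

AUC = 24.7 mg/L·hr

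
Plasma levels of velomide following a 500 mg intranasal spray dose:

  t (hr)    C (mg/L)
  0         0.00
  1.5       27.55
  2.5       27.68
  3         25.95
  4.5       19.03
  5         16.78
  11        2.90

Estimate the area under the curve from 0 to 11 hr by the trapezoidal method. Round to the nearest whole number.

AUC = 163 mg/L·hr

Trapezoidal AUC_0→11:
  [0→1.5]: (0.00+27.55)/2 × 1.5 = 20.6625
  [1.5→2.5]: (27.55+27.68)/2 × 1 = 27.615
  [2.5→3]: (27.68+25.95)/2 × 0.5 = 13.4075
  [3→4.5]: (25.95+19.03)/2 × 1.5 = 33.735
  [4.5→5]: (19.03+16.78)/2 × 0.5 = 8.9525
  [5→11]: (16.78+2.90)/2 × 6 = 59.04
  Sum = 163.4125 mg/L·hr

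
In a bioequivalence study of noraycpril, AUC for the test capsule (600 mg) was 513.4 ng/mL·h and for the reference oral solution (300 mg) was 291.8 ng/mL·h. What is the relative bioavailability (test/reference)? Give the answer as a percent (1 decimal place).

F_rel = (AUC_test/D_test) / (AUC_ref/D_ref)
      = (513.4/600) / (291.8/300)
      = 0.855667 / 0.972667 = 0.8797 = 87.97%

F_rel = 88.0%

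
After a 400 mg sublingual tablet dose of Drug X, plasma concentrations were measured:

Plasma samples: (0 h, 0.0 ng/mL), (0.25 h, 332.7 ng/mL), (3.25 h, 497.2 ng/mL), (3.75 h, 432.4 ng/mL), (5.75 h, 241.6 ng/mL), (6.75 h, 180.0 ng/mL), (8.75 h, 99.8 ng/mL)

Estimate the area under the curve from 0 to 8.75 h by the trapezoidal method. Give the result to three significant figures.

Trapezoidal AUC_0→8.75:
  [0→0.25]: (0.0+332.7)/2 × 0.25 = 41.5875
  [0.25→3.25]: (332.7+497.2)/2 × 3 = 1244.85
  [3.25→3.75]: (497.2+432.4)/2 × 0.5 = 232.4
  [3.75→5.75]: (432.4+241.6)/2 × 2 = 674.0
  [5.75→6.75]: (241.6+180.0)/2 × 1 = 210.8
  [6.75→8.75]: (180.0+99.8)/2 × 2 = 279.8
  Sum = 2683.4375 ng/mL·h

AUC = 2680 ng/mL·h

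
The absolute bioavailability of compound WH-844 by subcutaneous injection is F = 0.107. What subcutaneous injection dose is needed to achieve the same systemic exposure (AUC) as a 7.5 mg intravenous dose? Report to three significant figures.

D_subcutaneous = 70.1 mg

For equal systemic exposure: F × D_ev = D_iv
D_ev = D_iv / F = 7.5 / 0.107 = 70.0935 mg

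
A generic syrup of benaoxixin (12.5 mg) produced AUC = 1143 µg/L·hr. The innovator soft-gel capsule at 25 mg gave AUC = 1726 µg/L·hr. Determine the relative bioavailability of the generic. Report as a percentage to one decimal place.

F_rel = 132.4%

F_rel = (AUC_test/D_test) / (AUC_ref/D_ref)
      = (1143/12.5) / (1726/25)
      = 91.44 / 69.04 = 1.3244 = 132.44%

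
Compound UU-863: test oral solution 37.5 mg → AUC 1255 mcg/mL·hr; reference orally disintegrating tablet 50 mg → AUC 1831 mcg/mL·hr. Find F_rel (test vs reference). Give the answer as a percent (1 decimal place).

F_rel = (AUC_test/D_test) / (AUC_ref/D_ref)
      = (1255/37.5) / (1831/50)
      = 33.4667 / 36.62 = 0.9139 = 91.39%

F_rel = 91.4%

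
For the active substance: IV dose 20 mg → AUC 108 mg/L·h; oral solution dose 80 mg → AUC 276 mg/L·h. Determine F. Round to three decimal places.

F = 0.639

F = (AUC_ev / D_ev) / (AUC_iv / D_iv)
  = (276/80) / (108/20)
  = 3.45 / 5.4 = 0.6389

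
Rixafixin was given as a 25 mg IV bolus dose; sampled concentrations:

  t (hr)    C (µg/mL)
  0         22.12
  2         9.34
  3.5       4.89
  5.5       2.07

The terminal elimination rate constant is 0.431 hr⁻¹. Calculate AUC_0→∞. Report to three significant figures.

AUC = 53.9 µg/mL·hr

Trapezoidal AUC_0→5.5:
  [0→2]: (22.12+9.34)/2 × 2 = 31.46
  [2→3.5]: (9.34+4.89)/2 × 1.5 = 10.6725
  [3.5→5.5]: (4.89+2.07)/2 × 2 = 6.96
  Sum = 49.0925 µg/mL·hr
Extrapolated tail: C_last / k_e = 2.07 / 0.431 = 4.803
AUC_0→∞ = 49.0925 + 4.803 = 53.8955 µg/mL·hr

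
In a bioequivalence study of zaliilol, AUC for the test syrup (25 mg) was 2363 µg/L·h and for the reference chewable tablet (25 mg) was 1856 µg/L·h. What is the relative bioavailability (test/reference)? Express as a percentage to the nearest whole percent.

F_rel = (AUC_test/D_test) / (AUC_ref/D_ref)
      = (2363/25) / (1856/25)
      = 94.52 / 74.24 = 1.2732 = 127.32%

F_rel = 127%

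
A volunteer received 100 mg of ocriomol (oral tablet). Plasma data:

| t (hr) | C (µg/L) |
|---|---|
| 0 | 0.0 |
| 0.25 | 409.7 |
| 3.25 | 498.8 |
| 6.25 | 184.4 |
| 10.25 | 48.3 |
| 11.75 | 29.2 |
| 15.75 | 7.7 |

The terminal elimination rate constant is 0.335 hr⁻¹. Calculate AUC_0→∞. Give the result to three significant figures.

Trapezoidal AUC_0→15.75:
  [0→0.25]: (0.0+409.7)/2 × 0.25 = 51.2125
  [0.25→3.25]: (409.7+498.8)/2 × 3 = 1362.75
  [3.25→6.25]: (498.8+184.4)/2 × 3 = 1024.8
  [6.25→10.25]: (184.4+48.3)/2 × 4 = 465.4
  [10.25→11.75]: (48.3+29.2)/2 × 1.5 = 58.125
  [11.75→15.75]: (29.2+7.7)/2 × 4 = 73.8
  Sum = 3036.0875 µg/L·hr
Extrapolated tail: C_last / k_e = 7.7 / 0.335 = 22.985
AUC_0→∞ = 3036.0875 + 22.985 = 3059.0725 µg/L·hr

AUC = 3060 µg/L·hr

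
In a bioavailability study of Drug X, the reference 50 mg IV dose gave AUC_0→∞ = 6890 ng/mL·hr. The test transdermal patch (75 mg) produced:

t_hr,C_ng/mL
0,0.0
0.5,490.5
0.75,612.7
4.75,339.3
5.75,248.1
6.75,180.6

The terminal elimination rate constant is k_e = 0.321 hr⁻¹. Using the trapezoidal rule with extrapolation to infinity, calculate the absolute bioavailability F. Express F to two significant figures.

Trapezoidal AUC_0→6.75 (transdermal patch):
  [0→0.5]: (0.0+490.5)/2 × 0.5 = 122.625
  [0.5→0.75]: (490.5+612.7)/2 × 0.25 = 137.9
  [0.75→4.75]: (612.7+339.3)/2 × 4 = 1904.0
  [4.75→5.75]: (339.3+248.1)/2 × 1 = 293.7
  [5.75→6.75]: (248.1+180.6)/2 × 1 = 214.35
  Sum = 2672.575 ng/mL·hr
Tail: C_last/k_e = 180.6/0.321 = 562.617
AUC_0→∞ (transdermal patch) = 2672.575 + 562.617 = 3235.192 ng/mL·hr
F = (AUC_ev/D_ev)/(AUC_iv/D_iv) = (3235.192/75)/(6890/50) = 43.1359/137.8 = 0.3130

F = 0.31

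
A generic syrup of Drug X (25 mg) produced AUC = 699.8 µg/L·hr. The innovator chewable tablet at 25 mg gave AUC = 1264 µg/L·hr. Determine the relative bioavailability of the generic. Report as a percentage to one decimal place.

F_rel = (AUC_test/D_test) / (AUC_ref/D_ref)
      = (699.8/25) / (1264/25)
      = 27.992 / 50.56 = 0.5536 = 55.36%

F_rel = 55.4%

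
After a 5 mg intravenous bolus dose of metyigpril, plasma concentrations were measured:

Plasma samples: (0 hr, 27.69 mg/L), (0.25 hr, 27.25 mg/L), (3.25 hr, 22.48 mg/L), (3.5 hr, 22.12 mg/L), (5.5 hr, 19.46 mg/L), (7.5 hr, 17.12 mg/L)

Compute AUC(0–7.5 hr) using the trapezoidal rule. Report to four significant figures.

Trapezoidal AUC_0→7.5:
  [0→0.25]: (27.69+27.25)/2 × 0.25 = 6.8675
  [0.25→3.25]: (27.25+22.48)/2 × 3 = 74.595
  [3.25→3.5]: (22.48+22.12)/2 × 0.25 = 5.575
  [3.5→5.5]: (22.12+19.46)/2 × 2 = 41.58
  [5.5→7.5]: (19.46+17.12)/2 × 2 = 36.58
  Sum = 165.1975 mg/L·hr

AUC = 165.2 mg/L·hr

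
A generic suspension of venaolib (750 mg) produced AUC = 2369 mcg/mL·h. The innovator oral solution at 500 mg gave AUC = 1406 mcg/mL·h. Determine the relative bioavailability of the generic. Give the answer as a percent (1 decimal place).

F_rel = 112.3%

F_rel = (AUC_test/D_test) / (AUC_ref/D_ref)
      = (2369/750) / (1406/500)
      = 3.15867 / 2.812 = 1.1233 = 112.33%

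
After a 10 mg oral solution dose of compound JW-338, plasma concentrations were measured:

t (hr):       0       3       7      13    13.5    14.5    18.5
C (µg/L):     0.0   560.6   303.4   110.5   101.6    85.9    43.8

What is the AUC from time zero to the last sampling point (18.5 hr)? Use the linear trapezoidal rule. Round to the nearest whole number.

Trapezoidal AUC_0→18.5:
  [0→3]: (0.0+560.6)/2 × 3 = 840.9
  [3→7]: (560.6+303.4)/2 × 4 = 1728.0
  [7→13]: (303.4+110.5)/2 × 6 = 1241.7
  [13→13.5]: (110.5+101.6)/2 × 0.5 = 53.025
  [13.5→14.5]: (101.6+85.9)/2 × 1 = 93.75
  [14.5→18.5]: (85.9+43.8)/2 × 4 = 259.4
  Sum = 4216.775 µg/L·hr

AUC = 4217 µg/L·hr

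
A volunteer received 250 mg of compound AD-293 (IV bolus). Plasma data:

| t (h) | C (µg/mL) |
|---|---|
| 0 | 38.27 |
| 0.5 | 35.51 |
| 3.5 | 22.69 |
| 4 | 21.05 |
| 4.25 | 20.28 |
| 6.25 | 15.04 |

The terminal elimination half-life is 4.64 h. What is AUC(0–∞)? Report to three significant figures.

Trapezoidal AUC_0→6.25:
  [0→0.5]: (38.27+35.51)/2 × 0.5 = 18.445
  [0.5→3.5]: (35.51+22.69)/2 × 3 = 87.3
  [3.5→4]: (22.69+21.05)/2 × 0.5 = 10.935
  [4→4.25]: (21.05+20.28)/2 × 0.25 = 5.16625
  [4.25→6.25]: (20.28+15.04)/2 × 2 = 35.32
  Sum = 157.16625 µg/mL·h
k_e = ln2 / t½ = 0.693147 / 4.64 = 0.1494 h^-1
Extrapolated tail: C_last / k_e = 15.04 / 0.1494 = 100.669
AUC_0→∞ = 157.16625 + 100.669 = 257.83525 µg/mL·h

AUC = 258 µg/mL·h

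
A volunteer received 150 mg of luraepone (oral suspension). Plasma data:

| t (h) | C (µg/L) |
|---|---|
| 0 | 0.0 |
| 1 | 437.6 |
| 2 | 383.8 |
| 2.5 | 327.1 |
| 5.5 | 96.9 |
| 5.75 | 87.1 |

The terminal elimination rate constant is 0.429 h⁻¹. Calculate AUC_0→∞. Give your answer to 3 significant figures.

Trapezoidal AUC_0→5.75:
  [0→1]: (0.0+437.6)/2 × 1 = 218.8
  [1→2]: (437.6+383.8)/2 × 1 = 410.7
  [2→2.5]: (383.8+327.1)/2 × 0.5 = 177.725
  [2.5→5.5]: (327.1+96.9)/2 × 3 = 636.0
  [5.5→5.75]: (96.9+87.1)/2 × 0.25 = 23.0
  Sum = 1466.225 µg/L·h
Extrapolated tail: C_last / k_e = 87.1 / 0.429 = 203.030
AUC_0→∞ = 1466.225 + 203.030 = 1669.255 µg/L·h

AUC = 1670 µg/L·h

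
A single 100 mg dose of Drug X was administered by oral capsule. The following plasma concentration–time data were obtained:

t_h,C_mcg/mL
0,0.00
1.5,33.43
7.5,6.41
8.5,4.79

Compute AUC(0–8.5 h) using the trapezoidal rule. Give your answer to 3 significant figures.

AUC = 150 mcg/mL·h

Trapezoidal AUC_0→8.5:
  [0→1.5]: (0.00+33.43)/2 × 1.5 = 25.0725
  [1.5→7.5]: (33.43+6.41)/2 × 6 = 119.52
  [7.5→8.5]: (6.41+4.79)/2 × 1 = 5.6
  Sum = 150.1925 mcg/mL·h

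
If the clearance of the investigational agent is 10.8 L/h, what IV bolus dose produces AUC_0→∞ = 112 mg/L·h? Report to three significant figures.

Dose = 1210 mg

Dose_iv = CL × AUC_0→∞
     = 10.8 × 112 = 1209.6 mg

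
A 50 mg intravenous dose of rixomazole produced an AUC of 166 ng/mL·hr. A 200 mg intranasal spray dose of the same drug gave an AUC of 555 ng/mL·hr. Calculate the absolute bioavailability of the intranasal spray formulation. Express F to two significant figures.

F = 0.84

F = (AUC_ev / D_ev) / (AUC_iv / D_iv)
  = (555/200) / (166/50)
  = 2.775 / 3.32 = 0.8358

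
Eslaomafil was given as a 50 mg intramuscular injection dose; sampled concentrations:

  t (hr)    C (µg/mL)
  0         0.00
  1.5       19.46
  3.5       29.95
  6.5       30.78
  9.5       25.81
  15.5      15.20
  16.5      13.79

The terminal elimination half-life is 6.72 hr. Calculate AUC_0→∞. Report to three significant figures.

Trapezoidal AUC_0→16.5:
  [0→1.5]: (0.00+19.46)/2 × 1.5 = 14.595
  [1.5→3.5]: (19.46+29.95)/2 × 2 = 49.41
  [3.5→6.5]: (29.95+30.78)/2 × 3 = 91.095
  [6.5→9.5]: (30.78+25.81)/2 × 3 = 84.885
  [9.5→15.5]: (25.81+15.20)/2 × 6 = 123.03
  [15.5→16.5]: (15.20+13.79)/2 × 1 = 14.495
  Sum = 377.51 µg/mL·hr
k_e = ln2 / t½ = 0.693147 / 6.72 = 0.1031 hr^-1
Extrapolated tail: C_last / k_e = 13.79 / 0.1031 = 133.754
AUC_0→∞ = 377.51 + 133.754 = 511.264 µg/mL·hr

AUC = 511 µg/mL·hr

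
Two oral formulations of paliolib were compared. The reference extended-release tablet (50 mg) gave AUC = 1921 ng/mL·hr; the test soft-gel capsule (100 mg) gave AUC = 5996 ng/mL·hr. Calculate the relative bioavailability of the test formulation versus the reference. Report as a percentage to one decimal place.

F_rel = (AUC_test/D_test) / (AUC_ref/D_ref)
      = (5996/100) / (1921/50)
      = 59.96 / 38.42 = 1.5606 = 156.06%

F_rel = 156.1%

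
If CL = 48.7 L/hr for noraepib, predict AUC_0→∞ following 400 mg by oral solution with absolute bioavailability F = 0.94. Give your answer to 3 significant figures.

AUC_0→∞ = F × Dose / CL
        = 0.94 × 400 / 48.7 = 7.72074 mg/L·hr

AUC = 7.72 mg/L·hr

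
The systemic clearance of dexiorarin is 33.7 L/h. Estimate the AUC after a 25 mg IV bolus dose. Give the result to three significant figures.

AUC = 0.742 mg/L·h

AUC_0→∞ = Dose_iv / CL
        = 25 / 33.7 = 0.74184 mg/L·h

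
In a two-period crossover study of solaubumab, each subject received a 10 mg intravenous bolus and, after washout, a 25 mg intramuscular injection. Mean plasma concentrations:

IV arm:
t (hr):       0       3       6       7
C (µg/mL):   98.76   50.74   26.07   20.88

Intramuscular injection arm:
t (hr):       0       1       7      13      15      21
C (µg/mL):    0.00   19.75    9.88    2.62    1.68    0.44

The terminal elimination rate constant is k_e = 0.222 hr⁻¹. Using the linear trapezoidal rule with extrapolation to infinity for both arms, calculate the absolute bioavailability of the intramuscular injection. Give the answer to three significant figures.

Trapezoidal AUC_0→7 (IV):
  [0→3]: (98.76+50.74)/2 × 3 = 224.25
  [3→6]: (50.74+26.07)/2 × 3 = 115.215
  [6→7]: (26.07+20.88)/2 × 1 = 23.475
  Sum = 362.94 µg/mL·hr
IV tail: 20.88/0.222 = 94.054; AUC_iv,0→∞ = 362.94 + 94.054 = 456.994 µg/mL·hr
Trapezoidal AUC_0→21 (intramuscular injection):
  [0→1]: (0.00+19.75)/2 × 1 = 9.875
  [1→7]: (19.75+9.88)/2 × 6 = 88.89
  [7→13]: (9.88+2.62)/2 × 6 = 37.5
  [13→15]: (2.62+1.68)/2 × 2 = 4.3
  [15→21]: (1.68+0.44)/2 × 6 = 6.36
  Sum = 146.925 µg/mL·hr
intramuscular injection tail: 0.44/0.222 = 1.982; AUC_ev,0→∞ = 146.925 + 1.982 = 148.907 µg/mL·hr
F = (AUC_ev/D_ev)/(AUC_iv/D_iv) = (148.907/25)/(456.994/10) = 5.95628/45.6994 = 0.1303

F = 0.130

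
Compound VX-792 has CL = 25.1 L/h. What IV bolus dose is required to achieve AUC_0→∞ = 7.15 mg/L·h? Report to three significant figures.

Dose = 179 mg

Dose_iv = CL × AUC_0→∞
     = 25.1 × 7.15 = 179.465 mg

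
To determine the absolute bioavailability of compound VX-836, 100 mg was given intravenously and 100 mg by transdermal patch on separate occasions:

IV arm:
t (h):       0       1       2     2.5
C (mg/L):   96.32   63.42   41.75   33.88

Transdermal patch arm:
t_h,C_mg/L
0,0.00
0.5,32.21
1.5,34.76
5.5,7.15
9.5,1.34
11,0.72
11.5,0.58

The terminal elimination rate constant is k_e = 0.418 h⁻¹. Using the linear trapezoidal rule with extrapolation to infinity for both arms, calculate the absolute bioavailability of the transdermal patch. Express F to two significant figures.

Trapezoidal AUC_0→2.5 (IV):
  [0→1]: (96.32+63.42)/2 × 1 = 79.87
  [1→2]: (63.42+41.75)/2 × 1 = 52.585
  [2→2.5]: (41.75+33.88)/2 × 0.5 = 18.9075
  Sum = 151.3625 mg/L·h
IV tail: 33.88/0.418 = 81.053; AUC_iv,0→∞ = 151.3625 + 81.053 = 232.4155 mg/L·h
Trapezoidal AUC_0→11.5 (transdermal patch):
  [0→0.5]: (0.00+32.21)/2 × 0.5 = 8.0525
  [0.5→1.5]: (32.21+34.76)/2 × 1 = 33.485
  [1.5→5.5]: (34.76+7.15)/2 × 4 = 83.82
  [5.5→9.5]: (7.15+1.34)/2 × 4 = 16.98
  [9.5→11]: (1.34+0.72)/2 × 1.5 = 1.545
  [11→11.5]: (0.72+0.58)/2 × 0.5 = 0.325
  Sum = 144.2075 mg/L·h
transdermal patch tail: 0.58/0.418 = 1.388; AUC_ev,0→∞ = 144.2075 + 1.388 = 145.5955 mg/L·h
F = (AUC_ev/D_ev)/(AUC_iv/D_iv) = (145.5955/100)/(232.4155/100) = 1.455955/2.324155 = 0.6264

F = 0.63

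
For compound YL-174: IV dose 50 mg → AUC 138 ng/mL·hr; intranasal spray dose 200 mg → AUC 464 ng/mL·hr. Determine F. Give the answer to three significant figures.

F = (AUC_ev / D_ev) / (AUC_iv / D_iv)
  = (464/200) / (138/50)
  = 2.32 / 2.76 = 0.8406

F = 0.841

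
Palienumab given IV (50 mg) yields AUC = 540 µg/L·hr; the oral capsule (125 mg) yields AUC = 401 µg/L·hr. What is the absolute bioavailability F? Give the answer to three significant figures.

F = (AUC_ev / D_ev) / (AUC_iv / D_iv)
  = (401/125) / (540/50)
  = 3.208 / 10.8 = 0.2970

F = 0.297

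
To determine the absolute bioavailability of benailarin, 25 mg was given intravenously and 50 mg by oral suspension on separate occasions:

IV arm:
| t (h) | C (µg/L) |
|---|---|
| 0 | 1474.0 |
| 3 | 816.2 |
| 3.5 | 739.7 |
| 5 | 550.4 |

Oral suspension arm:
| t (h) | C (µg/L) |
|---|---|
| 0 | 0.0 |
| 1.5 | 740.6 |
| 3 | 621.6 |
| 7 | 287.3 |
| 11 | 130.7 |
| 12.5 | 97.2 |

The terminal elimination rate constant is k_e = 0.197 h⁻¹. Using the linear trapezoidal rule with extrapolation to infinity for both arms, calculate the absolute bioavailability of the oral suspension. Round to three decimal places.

Trapezoidal AUC_0→5 (IV):
  [0→3]: (1474.0+816.2)/2 × 3 = 3435.3
  [3→3.5]: (816.2+739.7)/2 × 0.5 = 388.975
  [3.5→5]: (739.7+550.4)/2 × 1.5 = 967.575
  Sum = 4791.85 µg/L·h
IV tail: 550.4/0.197 = 2793.909; AUC_iv,0→∞ = 4791.85 + 2793.909 = 7585.759 µg/L·h
Trapezoidal AUC_0→12.5 (oral suspension):
  [0→1.5]: (0.0+740.6)/2 × 1.5 = 555.45
  [1.5→3]: (740.6+621.6)/2 × 1.5 = 1021.65
  [3→7]: (621.6+287.3)/2 × 4 = 1817.8
  [7→11]: (287.3+130.7)/2 × 4 = 836.0
  [11→12.5]: (130.7+97.2)/2 × 1.5 = 170.925
  Sum = 4401.825 µg/L·h
oral suspension tail: 97.2/0.197 = 493.401; AUC_ev,0→∞ = 4401.825 + 493.401 = 4895.226 µg/L·h
F = (AUC_ev/D_ev)/(AUC_iv/D_iv) = (4895.226/50)/(7585.759/25) = 97.90452/303.43036 = 0.3227

F = 0.323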